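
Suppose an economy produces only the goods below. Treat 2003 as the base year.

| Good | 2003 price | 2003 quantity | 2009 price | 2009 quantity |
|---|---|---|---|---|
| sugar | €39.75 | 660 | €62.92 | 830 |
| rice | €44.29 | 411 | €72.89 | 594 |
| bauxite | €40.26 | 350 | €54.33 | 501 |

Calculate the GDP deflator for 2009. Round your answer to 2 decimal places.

154.45

Nominal GDP 2009 = 62.92·830 + 72.89·594 + 54.33·501 = 122739.59.
Real GDP 2009 (at 2003 prices) = 39.75·830 + 44.29·594 + 40.26·501 = 79471.02.
Deflator = Nominal/Real × 100 = 122739.59/79471.02 × 100 = 154.446.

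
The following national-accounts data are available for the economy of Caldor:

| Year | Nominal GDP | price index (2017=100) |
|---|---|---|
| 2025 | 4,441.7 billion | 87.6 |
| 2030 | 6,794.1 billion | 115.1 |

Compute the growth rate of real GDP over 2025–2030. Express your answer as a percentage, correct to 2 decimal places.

Deflate each year: 2025 → 4441.7/0.876 = 5070.43; 2030 → 6794.1/1.151 = 5902.78.
So real GDP changed by 5902.78/5070.43 − 1 = 0.1642, i.e. 16.42%.

16.42%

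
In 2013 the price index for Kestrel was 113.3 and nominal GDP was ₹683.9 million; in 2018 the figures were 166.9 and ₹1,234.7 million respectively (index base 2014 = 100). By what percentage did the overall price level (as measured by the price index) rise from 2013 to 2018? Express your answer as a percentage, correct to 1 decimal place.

47.3%

Price-level change = 166.9 / 113.3 − 1 = 0.4731.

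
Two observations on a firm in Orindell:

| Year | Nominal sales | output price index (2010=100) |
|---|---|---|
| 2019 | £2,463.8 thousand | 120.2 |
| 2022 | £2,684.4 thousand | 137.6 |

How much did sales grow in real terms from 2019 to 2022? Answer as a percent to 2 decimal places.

Deflate each year: 2019 → 2463.8/1.202 = 2049.75; 2022 → 2684.4/1.376 = 1950.87.
So real sales changed by 1950.87/2049.75 − 1 = -0.0482, i.e. -4.82%.

-4.82%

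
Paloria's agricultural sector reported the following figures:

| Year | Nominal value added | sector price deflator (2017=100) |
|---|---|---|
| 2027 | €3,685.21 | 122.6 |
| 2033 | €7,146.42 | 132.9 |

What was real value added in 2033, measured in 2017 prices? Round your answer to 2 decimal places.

€5,377.29

Real value added = Nominal / (sector price deflator/100) = 7146.42 / 1.329 = 5377.29.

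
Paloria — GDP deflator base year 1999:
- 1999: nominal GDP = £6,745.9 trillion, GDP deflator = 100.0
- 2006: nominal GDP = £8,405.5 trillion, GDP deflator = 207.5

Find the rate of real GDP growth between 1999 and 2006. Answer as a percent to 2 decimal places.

-39.95%

Real GDP 1999 = 6745.9 / 1.000 = 6745.90.
Real GDP 2006 = 8405.5 / 2.075 = 4050.84.
Real growth = 4050.84 / 6745.90 − 1 = -0.3995.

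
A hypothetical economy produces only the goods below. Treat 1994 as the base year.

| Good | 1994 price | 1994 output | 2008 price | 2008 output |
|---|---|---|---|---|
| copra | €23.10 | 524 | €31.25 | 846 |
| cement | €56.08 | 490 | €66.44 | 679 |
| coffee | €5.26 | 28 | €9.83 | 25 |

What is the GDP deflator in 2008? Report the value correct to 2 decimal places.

124.32

Nominal GDP 2008 = 31.25·846 + 66.44·679 + 9.83·25 = 71796.01.
Real GDP 2008 (at 1994 prices) = 23.10·846 + 56.08·679 + 5.26·25 = 57752.42.
Deflator = Nominal/Real × 100 = 71796.01/57752.42 × 100 = 124.317.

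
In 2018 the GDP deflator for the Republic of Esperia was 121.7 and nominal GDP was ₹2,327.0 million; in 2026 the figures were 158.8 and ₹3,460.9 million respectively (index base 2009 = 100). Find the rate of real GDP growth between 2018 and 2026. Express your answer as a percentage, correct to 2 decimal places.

13.98%

Deflate each year: 2018 → 2327.0/1.217 = 1912.08; 2026 → 3460.9/1.588 = 2179.41.
So real GDP changed by 2179.41/1912.08 − 1 = 0.1398, i.e. 13.98%.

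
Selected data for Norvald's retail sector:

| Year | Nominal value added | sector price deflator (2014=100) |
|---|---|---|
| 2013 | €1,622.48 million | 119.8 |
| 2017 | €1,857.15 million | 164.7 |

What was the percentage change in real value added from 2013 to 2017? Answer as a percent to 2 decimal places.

-16.74%

Deflate each year: 2013 → 1622.48/1.198 = 1354.32; 2017 → 1857.15/1.647 = 1127.60.
So real value added changed by 1127.60/1354.32 − 1 = -0.1674, i.e. -16.74%.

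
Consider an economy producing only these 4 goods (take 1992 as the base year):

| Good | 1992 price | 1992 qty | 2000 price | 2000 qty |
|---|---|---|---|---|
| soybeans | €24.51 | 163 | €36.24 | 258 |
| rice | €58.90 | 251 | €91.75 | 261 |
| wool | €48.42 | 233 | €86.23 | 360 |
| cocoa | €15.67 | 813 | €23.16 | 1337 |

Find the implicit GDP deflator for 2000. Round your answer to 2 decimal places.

158.63

Nominal GDP 2000 = 36.24·258 + 91.75·261 + 86.23·360 + 23.16·1337 = 95304.39.
Real GDP 2000 (at 1992 prices) = 24.51·258 + 58.90·261 + 48.42·360 + 15.67·1337 = 60078.47.
Deflator = Nominal/Real × 100 = 95304.39/60078.47 × 100 = 158.633.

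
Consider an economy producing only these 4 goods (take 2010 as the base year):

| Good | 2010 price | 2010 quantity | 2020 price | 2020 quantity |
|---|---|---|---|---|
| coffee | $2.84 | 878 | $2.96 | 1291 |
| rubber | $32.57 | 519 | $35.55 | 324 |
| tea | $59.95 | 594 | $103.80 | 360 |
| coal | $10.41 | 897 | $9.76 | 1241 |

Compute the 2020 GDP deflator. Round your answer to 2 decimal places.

Nominal GDP 2020 = 2.96·1291 + 35.55·324 + 103.80·360 + 9.76·1241 = 64819.72.
Real GDP 2020 (at 2010 prices) = 2.84·1291 + 32.57·324 + 59.95·360 + 10.41·1241 = 48719.93.
Deflator = Nominal/Real × 100 = 64819.72/48719.93 × 100 = 133.046.

133.05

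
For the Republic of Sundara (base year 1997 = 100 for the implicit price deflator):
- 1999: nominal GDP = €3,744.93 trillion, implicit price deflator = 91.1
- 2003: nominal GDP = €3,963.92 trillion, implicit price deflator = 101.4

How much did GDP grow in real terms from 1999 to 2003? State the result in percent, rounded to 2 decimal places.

Real GDP 1999 = 3744.93 / 0.911 = 4110.79.
Real GDP 2003 = 3963.92 / 1.014 = 3909.19.
Real growth = 3909.19 / 4110.79 − 1 = -0.0490.

-4.90%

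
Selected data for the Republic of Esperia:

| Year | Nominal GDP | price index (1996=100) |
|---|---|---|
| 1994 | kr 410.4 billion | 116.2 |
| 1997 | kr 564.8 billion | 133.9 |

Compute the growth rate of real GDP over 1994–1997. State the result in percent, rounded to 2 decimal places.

19.43%

Real GDP 1994 = 410.4 / 1.162 = 353.18.
Real GDP 1997 = 564.8 / 1.339 = 421.81.
Real growth = 421.81 / 353.18 − 1 = 0.1943.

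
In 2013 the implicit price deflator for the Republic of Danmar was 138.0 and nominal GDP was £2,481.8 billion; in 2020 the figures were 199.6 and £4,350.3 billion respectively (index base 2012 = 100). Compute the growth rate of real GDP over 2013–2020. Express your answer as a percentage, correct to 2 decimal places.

Deflate each year: 2013 → 2481.8/1.380 = 1798.41; 2020 → 4350.3/1.996 = 2179.51.
So real GDP changed by 2179.51/1798.41 − 1 = 0.2119, i.e. 21.19%.

21.19%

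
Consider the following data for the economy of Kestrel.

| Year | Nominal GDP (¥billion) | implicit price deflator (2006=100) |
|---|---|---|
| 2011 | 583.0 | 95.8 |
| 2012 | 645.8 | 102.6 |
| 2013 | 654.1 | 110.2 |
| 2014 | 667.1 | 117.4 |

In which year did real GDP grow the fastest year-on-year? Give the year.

2012

2012: real = 645.8/1.026 = 629.43; growth vs 2011 (608.56) = 3.43%.
2013: real = 654.1/1.102 = 593.56; growth vs 2012 (629.43) = -5.70%.
2014: real = 667.1/1.174 = 568.23; growth vs 2013 (593.56) = -4.27%.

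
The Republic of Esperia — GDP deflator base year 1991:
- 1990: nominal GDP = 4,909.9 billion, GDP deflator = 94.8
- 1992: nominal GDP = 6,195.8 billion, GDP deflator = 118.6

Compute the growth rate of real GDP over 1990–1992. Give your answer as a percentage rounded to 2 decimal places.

Real GDP 1990 = 4909.9 / 0.948 = 5179.22.
Real GDP 1992 = 6195.8 / 1.186 = 5224.11.
Real growth = 5224.11 / 5179.22 − 1 = 0.0087.

0.87%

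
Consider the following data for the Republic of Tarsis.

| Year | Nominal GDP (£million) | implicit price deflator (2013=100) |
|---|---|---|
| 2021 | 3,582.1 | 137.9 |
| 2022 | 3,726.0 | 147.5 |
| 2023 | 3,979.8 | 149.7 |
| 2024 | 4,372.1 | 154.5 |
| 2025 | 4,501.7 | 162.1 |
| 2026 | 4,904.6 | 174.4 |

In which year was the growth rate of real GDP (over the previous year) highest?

2024

2022: real = 3726.0/1.475 = 2526.10; growth vs 2021 (2597.61) = -2.75%.
2023: real = 3979.8/1.497 = 2658.52; growth vs 2022 (2526.10) = 5.24%.
2024: real = 4372.1/1.545 = 2829.84; growth vs 2023 (2658.52) = 6.44%.
2025: real = 4501.7/1.621 = 2777.11; growth vs 2024 (2829.84) = -1.86%.
2026: real = 4904.6/1.744 = 2812.27; growth vs 2025 (2777.11) = 1.27%.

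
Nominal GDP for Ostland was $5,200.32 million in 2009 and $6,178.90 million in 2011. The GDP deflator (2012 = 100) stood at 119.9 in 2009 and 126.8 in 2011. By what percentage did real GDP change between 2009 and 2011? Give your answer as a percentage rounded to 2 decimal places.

Real GDP 2009 = 5200.32 / 1.199 = 4337.21.
Real GDP 2011 = 6178.90 / 1.268 = 4872.95.
Real growth = 4872.95 / 4337.21 − 1 = 0.1235.

12.35%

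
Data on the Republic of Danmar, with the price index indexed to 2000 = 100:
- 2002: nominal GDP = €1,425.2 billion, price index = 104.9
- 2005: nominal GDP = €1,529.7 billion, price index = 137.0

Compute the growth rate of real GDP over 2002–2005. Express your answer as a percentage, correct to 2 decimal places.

Deflate each year: 2002 → 1425.2/1.049 = 1358.63; 2005 → 1529.7/1.370 = 1116.57.
So real GDP changed by 1116.57/1358.63 − 1 = -0.1782, i.e. -17.82%.

-17.82%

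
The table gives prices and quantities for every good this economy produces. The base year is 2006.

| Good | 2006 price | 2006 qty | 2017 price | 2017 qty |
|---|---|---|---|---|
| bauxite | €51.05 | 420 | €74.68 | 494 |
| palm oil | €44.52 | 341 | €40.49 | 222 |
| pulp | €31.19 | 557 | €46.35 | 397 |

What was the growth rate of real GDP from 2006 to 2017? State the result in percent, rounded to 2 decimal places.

-12.06%

Real GDP 2006 = Nominal GDP 2006 = 51.05·420 + 44.52·341 + 31.19·557 = 53995.15.
Real GDP 2017 (at 2006 prices) = 51.05·494 + 44.52·222 + 31.19·397 = 47484.57.
Real growth = 47484.57/53995.15 − 1 = -0.1206.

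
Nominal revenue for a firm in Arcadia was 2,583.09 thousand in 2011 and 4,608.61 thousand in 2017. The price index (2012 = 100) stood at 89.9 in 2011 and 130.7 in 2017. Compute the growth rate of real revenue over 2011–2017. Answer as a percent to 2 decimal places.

22.72%

Deflate each year: 2011 → 2583.09/0.899 = 2873.29; 2017 → 4608.61/1.307 = 3526.10.
So real revenue changed by 3526.10/2873.29 − 1 = 0.2272, i.e. 22.72%.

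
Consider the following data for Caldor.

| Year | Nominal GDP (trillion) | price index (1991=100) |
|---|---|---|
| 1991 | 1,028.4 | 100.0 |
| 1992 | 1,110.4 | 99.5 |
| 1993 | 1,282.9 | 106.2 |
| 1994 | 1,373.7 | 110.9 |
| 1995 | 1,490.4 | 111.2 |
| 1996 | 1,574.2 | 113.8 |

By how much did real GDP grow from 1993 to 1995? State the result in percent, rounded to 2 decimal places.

Real GDP 1993 = 1282.9/1.062 = 1208.00.
Real GDP 1995 = 1490.4/1.112 = 1340.29.
Change = 1340.29/1208.00 − 1 = 0.1095.

10.95%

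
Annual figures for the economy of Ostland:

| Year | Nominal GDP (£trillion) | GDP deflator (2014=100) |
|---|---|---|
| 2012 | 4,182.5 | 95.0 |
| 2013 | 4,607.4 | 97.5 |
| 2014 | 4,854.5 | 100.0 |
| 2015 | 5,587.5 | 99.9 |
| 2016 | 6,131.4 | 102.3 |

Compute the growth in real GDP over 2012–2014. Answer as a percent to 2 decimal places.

Real GDP 2012 = 4182.5/0.950 = 4402.63.
Real GDP 2014 = 4854.5/1.000 = 4854.50.
Change = 4854.50/4402.63 − 1 = 0.1026.

10.26%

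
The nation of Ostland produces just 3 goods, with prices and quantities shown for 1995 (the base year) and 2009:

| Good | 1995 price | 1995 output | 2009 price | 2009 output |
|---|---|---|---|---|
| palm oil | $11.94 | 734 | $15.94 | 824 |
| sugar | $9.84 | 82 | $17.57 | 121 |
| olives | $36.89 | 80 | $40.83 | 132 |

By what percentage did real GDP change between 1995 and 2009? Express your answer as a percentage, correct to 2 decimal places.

Real GDP 1995 = Nominal GDP 1995 = 11.94·734 + 9.84·82 + 36.89·80 = 12522.04.
Real GDP 2009 (at 1995 prices) = 11.94·824 + 9.84·121 + 36.89·132 = 15898.68.
Real growth = 15898.68/12522.04 − 1 = 0.2697.

26.97%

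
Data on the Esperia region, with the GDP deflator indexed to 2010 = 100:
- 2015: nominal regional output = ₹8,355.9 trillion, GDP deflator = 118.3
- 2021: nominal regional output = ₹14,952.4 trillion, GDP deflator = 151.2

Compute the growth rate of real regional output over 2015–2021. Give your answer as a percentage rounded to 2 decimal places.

40.01%

Deflate each year: 2015 → 8355.9/1.183 = 7063.31; 2021 → 14952.4/1.512 = 9889.15.
So real regional output changed by 9889.15/7063.31 − 1 = 0.4001, i.e. 40.01%.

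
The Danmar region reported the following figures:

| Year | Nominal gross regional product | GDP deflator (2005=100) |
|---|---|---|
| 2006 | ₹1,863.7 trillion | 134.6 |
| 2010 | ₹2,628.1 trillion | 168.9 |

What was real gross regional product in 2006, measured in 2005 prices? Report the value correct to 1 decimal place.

₹1,384.6 trillion

Real gross regional product = Nominal / (GDP deflator/100) = 1863.7 / 1.346 = 1384.62.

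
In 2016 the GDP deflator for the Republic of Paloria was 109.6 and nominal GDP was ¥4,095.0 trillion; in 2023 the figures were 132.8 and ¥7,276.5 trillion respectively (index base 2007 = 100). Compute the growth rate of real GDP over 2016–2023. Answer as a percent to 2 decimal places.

46.65%

Deflate each year: 2016 → 4095.0/1.096 = 3736.31; 2023 → 7276.5/1.328 = 5479.29.
So real GDP changed by 5479.29/3736.31 − 1 = 0.4665, i.e. 46.65%.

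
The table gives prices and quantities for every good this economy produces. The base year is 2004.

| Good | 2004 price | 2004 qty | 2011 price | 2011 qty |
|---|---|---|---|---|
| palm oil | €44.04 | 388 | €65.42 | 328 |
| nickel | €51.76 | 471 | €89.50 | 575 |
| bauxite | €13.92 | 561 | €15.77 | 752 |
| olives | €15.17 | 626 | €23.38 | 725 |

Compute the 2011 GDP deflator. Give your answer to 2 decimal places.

154.90

Nominal GDP 2011 = 65.42·328 + 89.50·575 + 15.77·752 + 23.38·725 = 101729.80.
Real GDP 2011 (at 2004 prices) = 44.04·328 + 51.76·575 + 13.92·752 + 15.17·725 = 65673.21.
Deflator = Nominal/Real × 100 = 101729.80/65673.21 × 100 = 154.903.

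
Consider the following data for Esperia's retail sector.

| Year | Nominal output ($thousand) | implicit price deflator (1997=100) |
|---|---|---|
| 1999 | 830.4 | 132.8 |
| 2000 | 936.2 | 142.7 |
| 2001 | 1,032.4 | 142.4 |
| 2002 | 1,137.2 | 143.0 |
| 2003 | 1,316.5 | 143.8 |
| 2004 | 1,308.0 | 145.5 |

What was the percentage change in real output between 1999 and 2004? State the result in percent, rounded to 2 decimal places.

43.77%

Real output 1999 = 830.4/1.328 = 625.30.
Real output 2004 = 1308.0/1.455 = 898.97.
Change = 898.97/625.30 − 1 = 0.4377.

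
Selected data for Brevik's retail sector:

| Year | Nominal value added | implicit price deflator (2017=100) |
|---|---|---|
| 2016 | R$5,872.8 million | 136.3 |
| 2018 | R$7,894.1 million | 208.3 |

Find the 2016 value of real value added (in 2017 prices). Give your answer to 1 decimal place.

R$4,308.7 million

Real value added = Nominal / (implicit price deflator/100) = 5872.8 / 1.363 = 4308.73.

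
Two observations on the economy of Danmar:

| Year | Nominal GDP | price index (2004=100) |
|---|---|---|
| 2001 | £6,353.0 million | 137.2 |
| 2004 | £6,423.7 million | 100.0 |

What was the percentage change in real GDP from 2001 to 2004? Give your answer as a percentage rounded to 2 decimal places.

38.73%

Real GDP 2001 = 6353.0 / 1.372 = 4630.47.
Real GDP 2004 = 6423.7 / 1.000 = 6423.70.
Real growth = 6423.70 / 4630.47 − 1 = 0.3873.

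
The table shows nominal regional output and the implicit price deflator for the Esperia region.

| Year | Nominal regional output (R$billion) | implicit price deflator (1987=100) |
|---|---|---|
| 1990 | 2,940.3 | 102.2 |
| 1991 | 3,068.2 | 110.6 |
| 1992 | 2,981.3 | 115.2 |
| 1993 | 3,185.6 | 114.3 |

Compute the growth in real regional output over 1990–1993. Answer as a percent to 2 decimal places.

-3.13%

Real regional output 1990 = 2940.3/1.022 = 2877.01.
Real regional output 1993 = 3185.6/1.143 = 2787.05.
Change = 2787.05/2877.01 − 1 = -0.0313.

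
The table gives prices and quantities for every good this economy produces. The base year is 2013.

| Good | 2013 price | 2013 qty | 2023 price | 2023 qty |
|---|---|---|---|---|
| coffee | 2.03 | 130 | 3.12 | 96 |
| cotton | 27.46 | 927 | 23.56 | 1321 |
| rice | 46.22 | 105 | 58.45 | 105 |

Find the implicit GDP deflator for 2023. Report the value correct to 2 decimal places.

Nominal GDP 2023 = 3.12·96 + 23.56·1321 + 58.45·105 = 37559.53.
Real GDP 2023 (at 2013 prices) = 2.03·96 + 27.46·1321 + 46.22·105 = 41322.64.
Deflator = Nominal/Real × 100 = 37559.53/41322.64 × 100 = 90.893.

90.89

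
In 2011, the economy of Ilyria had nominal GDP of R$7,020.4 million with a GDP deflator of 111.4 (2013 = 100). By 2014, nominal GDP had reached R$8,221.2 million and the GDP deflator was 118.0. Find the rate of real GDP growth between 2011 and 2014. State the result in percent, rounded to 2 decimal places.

10.55%

Real GDP 2011 = 7020.4 / 1.114 = 6301.97.
Real GDP 2014 = 8221.2 / 1.180 = 6967.12.
Real growth = 6967.12 / 6301.97 − 1 = 0.1055.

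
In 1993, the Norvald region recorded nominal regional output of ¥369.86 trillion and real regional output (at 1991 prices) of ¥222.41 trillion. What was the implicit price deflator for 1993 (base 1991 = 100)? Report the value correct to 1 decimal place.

166.3

implicit price deflator = (Nominal / Real) × 100 = 369.86 / 222.41 × 100 = 166.30.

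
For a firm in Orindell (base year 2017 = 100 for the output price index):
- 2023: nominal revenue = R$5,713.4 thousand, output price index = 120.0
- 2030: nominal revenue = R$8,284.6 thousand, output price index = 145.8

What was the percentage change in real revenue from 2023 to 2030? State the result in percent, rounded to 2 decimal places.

19.34%

Real revenue 2023 = 5713.4 / 1.200 = 4761.17.
Real revenue 2030 = 8284.6 / 1.458 = 5682.17.
Real growth = 5682.17 / 4761.17 − 1 = 0.1934.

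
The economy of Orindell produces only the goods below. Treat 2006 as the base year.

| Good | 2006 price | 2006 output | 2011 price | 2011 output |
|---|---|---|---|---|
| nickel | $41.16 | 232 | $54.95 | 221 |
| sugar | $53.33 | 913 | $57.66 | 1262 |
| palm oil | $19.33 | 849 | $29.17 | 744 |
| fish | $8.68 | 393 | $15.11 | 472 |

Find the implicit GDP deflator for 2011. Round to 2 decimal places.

119.89

Nominal GDP 2011 = 54.95·221 + 57.66·1262 + 29.17·744 + 15.11·472 = 113745.27.
Real GDP 2011 (at 2006 prices) = 41.16·221 + 53.33·1262 + 19.33·744 + 8.68·472 = 94877.30.
Deflator = Nominal/Real × 100 = 113745.27/94877.30 × 100 = 119.887.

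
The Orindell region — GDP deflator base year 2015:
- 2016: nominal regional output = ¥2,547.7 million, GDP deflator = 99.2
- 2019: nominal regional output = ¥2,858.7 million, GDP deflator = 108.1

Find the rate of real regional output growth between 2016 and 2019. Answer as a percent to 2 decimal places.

2.97%

Deflate each year: 2016 → 2547.7/0.992 = 2568.25; 2019 → 2858.7/1.081 = 2644.50.
So real regional output changed by 2644.50/2568.25 − 1 = 0.0297, i.e. 2.97%.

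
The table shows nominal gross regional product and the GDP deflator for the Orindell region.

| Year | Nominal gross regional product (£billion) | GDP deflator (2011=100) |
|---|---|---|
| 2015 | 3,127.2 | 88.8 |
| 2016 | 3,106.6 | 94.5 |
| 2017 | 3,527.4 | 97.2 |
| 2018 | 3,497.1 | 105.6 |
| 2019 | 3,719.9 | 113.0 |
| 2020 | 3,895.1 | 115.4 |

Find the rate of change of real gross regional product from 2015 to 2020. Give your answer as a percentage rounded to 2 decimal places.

Real gross regional product 2015 = 3127.2/0.888 = 3521.62.
Real gross regional product 2020 = 3895.1/1.154 = 3375.30.
Change = 3375.30/3521.62 − 1 = -0.0415.

-4.15%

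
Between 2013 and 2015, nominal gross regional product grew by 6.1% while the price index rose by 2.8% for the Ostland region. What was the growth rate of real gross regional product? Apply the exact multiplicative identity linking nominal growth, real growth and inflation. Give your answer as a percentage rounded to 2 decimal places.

3.21%

(1 + g_nom) = (1 + g_real)(1 + π), so g_real = 1.0610 / 1.0280 − 1 = 0.03210.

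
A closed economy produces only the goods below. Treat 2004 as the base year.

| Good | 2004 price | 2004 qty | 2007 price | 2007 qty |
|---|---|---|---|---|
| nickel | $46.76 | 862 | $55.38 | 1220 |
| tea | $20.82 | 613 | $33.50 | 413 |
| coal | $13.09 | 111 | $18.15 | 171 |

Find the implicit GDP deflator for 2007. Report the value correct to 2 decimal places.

Nominal GDP 2007 = 55.38·1220 + 33.50·413 + 18.15·171 = 84502.75.
Real GDP 2007 (at 2004 prices) = 46.76·1220 + 20.82·413 + 13.09·171 = 67884.25.
Deflator = Nominal/Real × 100 = 84502.75/67884.25 × 100 = 124.481.

124.48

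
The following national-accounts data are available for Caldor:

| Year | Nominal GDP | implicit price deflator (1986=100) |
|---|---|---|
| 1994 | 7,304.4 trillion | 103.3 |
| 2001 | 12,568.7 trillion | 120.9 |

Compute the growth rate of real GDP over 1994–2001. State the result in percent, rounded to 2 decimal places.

Deflate each year: 1994 → 7304.4/1.033 = 7071.06; 2001 → 12568.7/1.209 = 10395.95.
So real GDP changed by 10395.95/7071.06 − 1 = 0.4702, i.e. 47.02%.

47.02%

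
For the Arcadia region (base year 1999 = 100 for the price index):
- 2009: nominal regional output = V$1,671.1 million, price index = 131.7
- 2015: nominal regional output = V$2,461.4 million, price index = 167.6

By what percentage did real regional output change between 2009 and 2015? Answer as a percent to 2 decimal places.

Deflate each year: 2009 → 1671.1/1.317 = 1268.87; 2015 → 2461.4/1.676 = 1468.62.
So real regional output changed by 1468.62/1268.87 − 1 = 0.1574, i.e. 15.74%.

15.74%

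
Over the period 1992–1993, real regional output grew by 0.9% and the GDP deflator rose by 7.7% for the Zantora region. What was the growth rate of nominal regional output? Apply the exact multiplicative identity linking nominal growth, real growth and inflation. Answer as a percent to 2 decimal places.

(1 + g_nom) = (1 + g_real)(1 + π) = 1.0090 × 1.0770 = 1.08669.

8.67%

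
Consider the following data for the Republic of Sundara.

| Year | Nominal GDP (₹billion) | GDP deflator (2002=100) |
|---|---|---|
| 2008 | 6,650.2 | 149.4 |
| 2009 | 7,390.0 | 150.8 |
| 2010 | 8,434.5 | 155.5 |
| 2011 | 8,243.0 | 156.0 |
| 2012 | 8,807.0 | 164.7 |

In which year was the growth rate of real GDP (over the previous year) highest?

2010

2009: real = 7390.0/1.508 = 4900.53; growth vs 2008 (4451.27) = 10.09%.
2010: real = 8434.5/1.555 = 5424.12; growth vs 2009 (4900.53) = 10.68%.
2011: real = 8243.0/1.560 = 5283.97; growth vs 2010 (5424.12) = -2.58%.
2012: real = 8807.0/1.647 = 5347.30; growth vs 2011 (5283.97) = 1.20%.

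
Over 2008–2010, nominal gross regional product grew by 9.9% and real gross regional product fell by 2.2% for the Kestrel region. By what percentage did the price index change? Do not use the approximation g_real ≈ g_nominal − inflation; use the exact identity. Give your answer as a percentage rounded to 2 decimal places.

12.37%

(1 + g_nom) = (1 + g_real)(1 + π), so π = 1.0990 / 0.9780 − 1 = 0.12372.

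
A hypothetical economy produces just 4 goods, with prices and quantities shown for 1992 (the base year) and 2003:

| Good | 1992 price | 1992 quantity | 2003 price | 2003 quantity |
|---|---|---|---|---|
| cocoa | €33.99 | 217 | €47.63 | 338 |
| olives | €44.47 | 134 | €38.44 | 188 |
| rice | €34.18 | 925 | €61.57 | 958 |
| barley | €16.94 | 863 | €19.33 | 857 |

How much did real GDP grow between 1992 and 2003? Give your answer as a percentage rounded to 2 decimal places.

Real GDP 1992 = Nominal GDP 1992 = 33.99·217 + 44.47·134 + 34.18·925 + 16.94·863 = 59570.53.
Real GDP 2003 (at 1992 prices) = 33.99·338 + 44.47·188 + 34.18·958 + 16.94·857 = 67111.00.
Real growth = 67111.00/59570.53 − 1 = 0.1266.

12.66%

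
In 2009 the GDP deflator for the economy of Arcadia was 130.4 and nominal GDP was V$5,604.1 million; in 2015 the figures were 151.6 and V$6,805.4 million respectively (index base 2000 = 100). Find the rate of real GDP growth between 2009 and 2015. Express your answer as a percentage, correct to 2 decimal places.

4.45%

Real GDP 2009 = 5604.1 / 1.304 = 4297.62.
Real GDP 2015 = 6805.4 / 1.516 = 4489.05.
Real growth = 4489.05 / 4297.62 − 1 = 0.0445.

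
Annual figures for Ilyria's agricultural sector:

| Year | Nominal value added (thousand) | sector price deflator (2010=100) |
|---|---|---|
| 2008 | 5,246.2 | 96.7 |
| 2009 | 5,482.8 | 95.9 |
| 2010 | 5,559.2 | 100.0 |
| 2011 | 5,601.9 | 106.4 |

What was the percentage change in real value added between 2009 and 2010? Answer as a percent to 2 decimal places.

-2.76%

Real value added 2009 = 5482.8/0.959 = 5717.21.
Real value added 2010 = 5559.2/1.000 = 5559.20.
Change = 5559.20/5717.21 − 1 = -0.0276.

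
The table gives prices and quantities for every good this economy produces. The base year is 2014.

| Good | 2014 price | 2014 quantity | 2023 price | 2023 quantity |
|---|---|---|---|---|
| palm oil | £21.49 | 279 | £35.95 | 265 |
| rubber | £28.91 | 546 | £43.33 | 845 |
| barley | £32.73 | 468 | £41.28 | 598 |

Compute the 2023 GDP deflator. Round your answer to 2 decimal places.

142.52

Nominal GDP 2023 = 35.95·265 + 43.33·845 + 41.28·598 = 70826.04.
Real GDP 2023 (at 2014 prices) = 21.49·265 + 28.91·845 + 32.73·598 = 49696.34.
Deflator = Nominal/Real × 100 = 70826.04/49696.34 × 100 = 142.518.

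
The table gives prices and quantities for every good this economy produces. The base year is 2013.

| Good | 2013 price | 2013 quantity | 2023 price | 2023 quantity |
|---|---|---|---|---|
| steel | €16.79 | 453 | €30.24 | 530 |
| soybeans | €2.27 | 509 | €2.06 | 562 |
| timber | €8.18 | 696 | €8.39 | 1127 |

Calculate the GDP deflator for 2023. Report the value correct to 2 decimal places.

Nominal GDP 2023 = 30.24·530 + 2.06·562 + 8.39·1127 = 26640.45.
Real GDP 2023 (at 2013 prices) = 16.79·530 + 2.27·562 + 8.18·1127 = 19393.30.
Deflator = Nominal/Real × 100 = 26640.45/19393.30 × 100 = 137.369.

137.37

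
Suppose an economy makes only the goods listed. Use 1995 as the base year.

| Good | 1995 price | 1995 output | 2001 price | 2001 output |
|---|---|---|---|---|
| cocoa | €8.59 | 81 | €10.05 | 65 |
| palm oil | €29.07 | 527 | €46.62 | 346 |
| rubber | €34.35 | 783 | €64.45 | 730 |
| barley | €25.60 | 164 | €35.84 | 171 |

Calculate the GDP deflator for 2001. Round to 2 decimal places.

Nominal GDP 2001 = 10.05·65 + 46.62·346 + 64.45·730 + 35.84·171 = 69960.91.
Real GDP 2001 (at 1995 prices) = 8.59·65 + 29.07·346 + 34.35·730 + 25.60·171 = 40069.67.
Deflator = Nominal/Real × 100 = 69960.91/40069.67 × 100 = 174.598.

174.60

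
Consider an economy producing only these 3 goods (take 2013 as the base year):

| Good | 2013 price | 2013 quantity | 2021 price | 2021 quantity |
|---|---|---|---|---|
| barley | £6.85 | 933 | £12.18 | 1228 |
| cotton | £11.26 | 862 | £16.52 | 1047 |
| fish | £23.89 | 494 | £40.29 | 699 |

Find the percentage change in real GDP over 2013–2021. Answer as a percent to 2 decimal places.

Real GDP 2013 = Nominal GDP 2013 = 6.85·933 + 11.26·862 + 23.89·494 = 27898.83.
Real GDP 2021 (at 2013 prices) = 6.85·1228 + 11.26·1047 + 23.89·699 = 36900.13.
Real growth = 36900.13/27898.83 − 1 = 0.3226.

32.26%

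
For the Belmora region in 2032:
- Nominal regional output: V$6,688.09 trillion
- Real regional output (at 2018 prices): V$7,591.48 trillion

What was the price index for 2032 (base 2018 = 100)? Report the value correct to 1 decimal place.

88.1

price index = (Nominal / Real) × 100 = 6688.09 / 7591.48 × 100 = 88.10.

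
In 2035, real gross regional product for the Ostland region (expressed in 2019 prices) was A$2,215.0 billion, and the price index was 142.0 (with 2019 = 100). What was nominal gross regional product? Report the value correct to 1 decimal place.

Nominal gross regional product = Real × (price index/100) = 2215.0 × 1.420 = 3145.30.

A$3,145.3 billion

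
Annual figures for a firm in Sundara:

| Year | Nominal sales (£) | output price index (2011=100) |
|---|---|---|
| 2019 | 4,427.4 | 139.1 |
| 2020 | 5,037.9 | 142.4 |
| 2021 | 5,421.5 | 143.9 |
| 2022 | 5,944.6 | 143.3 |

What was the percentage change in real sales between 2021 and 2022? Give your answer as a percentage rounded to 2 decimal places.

Real sales 2021 = 5421.5/1.439 = 3767.55.
Real sales 2022 = 5944.6/1.433 = 4148.36.
Change = 4148.36/3767.55 − 1 = 0.1011.

10.11%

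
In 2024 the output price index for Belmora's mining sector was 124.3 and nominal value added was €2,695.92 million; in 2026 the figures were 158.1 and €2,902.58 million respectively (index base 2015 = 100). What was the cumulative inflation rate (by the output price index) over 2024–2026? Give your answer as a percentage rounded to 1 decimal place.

Price-level change = 158.1 / 124.3 − 1 = 0.2719.

27.2%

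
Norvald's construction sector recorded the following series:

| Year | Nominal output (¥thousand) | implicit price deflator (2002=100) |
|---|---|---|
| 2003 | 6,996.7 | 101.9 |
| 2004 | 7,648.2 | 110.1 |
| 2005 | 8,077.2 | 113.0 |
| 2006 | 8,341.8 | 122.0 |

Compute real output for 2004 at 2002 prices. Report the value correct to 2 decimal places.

¥6,946.59 thousand

Real output 2004 = 7648.2 / 1.101 = 6946.59.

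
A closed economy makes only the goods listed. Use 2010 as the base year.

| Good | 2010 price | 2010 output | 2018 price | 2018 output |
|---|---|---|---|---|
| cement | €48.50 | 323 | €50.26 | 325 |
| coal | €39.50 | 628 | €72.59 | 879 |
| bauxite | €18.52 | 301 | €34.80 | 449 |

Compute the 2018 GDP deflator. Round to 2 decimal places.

162.87

Nominal GDP 2018 = 50.26·325 + 72.59·879 + 34.80·449 = 95766.31.
Real GDP 2018 (at 2010 prices) = 48.50·325 + 39.50·879 + 18.52·449 = 58798.48.
Deflator = Nominal/Real × 100 = 95766.31/58798.48 × 100 = 162.872.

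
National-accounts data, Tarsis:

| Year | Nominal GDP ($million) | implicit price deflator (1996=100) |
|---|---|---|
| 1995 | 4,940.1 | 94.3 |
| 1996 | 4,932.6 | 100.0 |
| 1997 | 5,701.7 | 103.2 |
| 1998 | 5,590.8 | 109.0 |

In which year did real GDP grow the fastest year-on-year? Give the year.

1996: real = 4932.6/1.000 = 4932.60; growth vs 1995 (5238.71) = -5.84%.
1997: real = 5701.7/1.032 = 5524.90; growth vs 1996 (4932.60) = 12.01%.
1998: real = 5590.8/1.090 = 5129.17; growth vs 1997 (5524.90) = -7.16%.

1997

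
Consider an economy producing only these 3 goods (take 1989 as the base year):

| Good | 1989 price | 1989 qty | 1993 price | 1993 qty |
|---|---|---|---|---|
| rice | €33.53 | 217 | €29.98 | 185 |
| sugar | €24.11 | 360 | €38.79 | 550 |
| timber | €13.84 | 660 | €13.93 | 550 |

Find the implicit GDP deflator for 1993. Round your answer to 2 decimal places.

Nominal GDP 1993 = 29.98·185 + 38.79·550 + 13.93·550 = 34542.30.
Real GDP 1993 (at 1989 prices) = 33.53·185 + 24.11·550 + 13.84·550 = 27075.55.
Deflator = Nominal/Real × 100 = 34542.30/27075.55 × 100 = 127.577.

127.58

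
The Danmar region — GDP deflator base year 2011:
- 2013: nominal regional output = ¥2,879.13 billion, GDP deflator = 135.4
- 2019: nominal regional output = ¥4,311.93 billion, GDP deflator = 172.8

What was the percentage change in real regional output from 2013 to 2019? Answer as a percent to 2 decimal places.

Real regional output 2013 = 2879.13 / 1.354 = 2126.39.
Real regional output 2019 = 4311.93 / 1.728 = 2495.33.
Real growth = 2495.33 / 2126.39 − 1 = 0.1735.

17.35%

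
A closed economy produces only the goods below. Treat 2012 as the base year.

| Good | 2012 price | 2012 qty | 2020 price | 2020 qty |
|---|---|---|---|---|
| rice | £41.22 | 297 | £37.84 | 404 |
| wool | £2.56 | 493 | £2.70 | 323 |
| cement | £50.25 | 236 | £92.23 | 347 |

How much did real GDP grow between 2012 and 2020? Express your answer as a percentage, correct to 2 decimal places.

37.66%

Real GDP 2012 = Nominal GDP 2012 = 41.22·297 + 2.56·493 + 50.25·236 = 25363.42.
Real GDP 2020 (at 2012 prices) = 41.22·404 + 2.56·323 + 50.25·347 = 34916.51.
Real growth = 34916.51/25363.42 − 1 = 0.3766.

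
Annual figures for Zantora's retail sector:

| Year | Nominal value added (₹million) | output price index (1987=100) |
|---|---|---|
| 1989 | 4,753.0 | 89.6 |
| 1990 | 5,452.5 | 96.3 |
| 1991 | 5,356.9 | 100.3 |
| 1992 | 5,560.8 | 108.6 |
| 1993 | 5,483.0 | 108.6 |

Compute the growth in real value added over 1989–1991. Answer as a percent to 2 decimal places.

Real value added 1989 = 4753.0/0.896 = 5304.69.
Real value added 1991 = 5356.9/1.003 = 5340.88.
Change = 5340.88/5304.69 − 1 = 0.0068.

0.68%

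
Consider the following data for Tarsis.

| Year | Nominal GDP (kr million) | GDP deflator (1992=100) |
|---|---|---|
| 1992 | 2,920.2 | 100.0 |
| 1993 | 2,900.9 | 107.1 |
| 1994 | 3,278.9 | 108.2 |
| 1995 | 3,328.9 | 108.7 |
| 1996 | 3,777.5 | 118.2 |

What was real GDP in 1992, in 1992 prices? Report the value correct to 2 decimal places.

Real GDP 1992 = 2920.2 / 1.000 = 2920.20.

kr 2,920.20 million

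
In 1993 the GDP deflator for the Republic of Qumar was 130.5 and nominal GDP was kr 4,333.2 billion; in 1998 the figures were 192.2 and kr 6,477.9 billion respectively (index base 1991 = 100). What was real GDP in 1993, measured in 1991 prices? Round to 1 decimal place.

kr 3,320.5 billion

Real GDP = Nominal / (GDP deflator/100) = 4333.2 / 1.305 = 3320.46.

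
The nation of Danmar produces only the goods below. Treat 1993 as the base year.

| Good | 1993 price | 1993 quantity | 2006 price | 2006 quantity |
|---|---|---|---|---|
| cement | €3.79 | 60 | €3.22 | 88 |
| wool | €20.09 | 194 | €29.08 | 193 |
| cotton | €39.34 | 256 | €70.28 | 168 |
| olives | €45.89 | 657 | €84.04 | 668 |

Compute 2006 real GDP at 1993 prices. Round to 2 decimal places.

€41474.53

Real GDP 2006 = Σ (p_1993 × q_2006) = 3.79·88 + 20.09·193 + 39.34·168 + 45.89·668 = 41474.53.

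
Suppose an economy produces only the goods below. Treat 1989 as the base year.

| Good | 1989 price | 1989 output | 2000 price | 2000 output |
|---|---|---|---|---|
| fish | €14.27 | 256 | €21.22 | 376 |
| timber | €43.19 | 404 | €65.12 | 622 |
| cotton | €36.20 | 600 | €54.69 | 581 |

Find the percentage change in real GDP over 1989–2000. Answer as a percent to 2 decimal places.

24.38%

Real GDP 1989 = Nominal GDP 1989 = 14.27·256 + 43.19·404 + 36.20·600 = 42821.88.
Real GDP 2000 (at 1989 prices) = 14.27·376 + 43.19·622 + 36.20·581 = 53261.90.
Real growth = 53261.90/42821.88 − 1 = 0.2438.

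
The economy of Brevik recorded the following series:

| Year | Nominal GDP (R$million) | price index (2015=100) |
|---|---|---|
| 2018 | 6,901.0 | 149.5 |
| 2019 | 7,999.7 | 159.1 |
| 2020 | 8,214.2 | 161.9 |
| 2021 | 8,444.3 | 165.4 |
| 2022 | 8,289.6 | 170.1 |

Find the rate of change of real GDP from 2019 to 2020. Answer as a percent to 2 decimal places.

0.91%

Real GDP 2019 = 7999.7/1.591 = 5028.10.
Real GDP 2020 = 8214.2/1.619 = 5073.63.
Change = 5073.63/5028.10 − 1 = 0.0091.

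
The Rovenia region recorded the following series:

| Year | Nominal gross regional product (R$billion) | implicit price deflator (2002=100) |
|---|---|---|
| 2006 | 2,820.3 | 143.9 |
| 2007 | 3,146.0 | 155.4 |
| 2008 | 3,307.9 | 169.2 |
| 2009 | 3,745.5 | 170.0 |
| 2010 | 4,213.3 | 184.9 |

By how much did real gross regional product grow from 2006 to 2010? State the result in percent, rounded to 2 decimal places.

Real gross regional product 2006 = 2820.3/1.439 = 1959.90.
Real gross regional product 2010 = 4213.3/1.849 = 2278.69.
Change = 2278.69/1959.90 − 1 = 0.1627.

16.27%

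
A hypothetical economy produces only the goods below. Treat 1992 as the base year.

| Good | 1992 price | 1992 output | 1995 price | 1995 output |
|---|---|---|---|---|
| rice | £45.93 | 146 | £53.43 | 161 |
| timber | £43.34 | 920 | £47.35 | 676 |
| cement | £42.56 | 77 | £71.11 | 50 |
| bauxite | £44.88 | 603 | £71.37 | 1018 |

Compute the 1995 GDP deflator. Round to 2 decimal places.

Nominal GDP 1995 = 53.43·161 + 47.35·676 + 71.11·50 + 71.37·1018 = 116820.99.
Real GDP 1995 (at 1992 prices) = 45.93·161 + 43.34·676 + 42.56·50 + 44.88·1018 = 84508.41.
Deflator = Nominal/Real × 100 = 116820.99/84508.41 × 100 = 138.236.

138.24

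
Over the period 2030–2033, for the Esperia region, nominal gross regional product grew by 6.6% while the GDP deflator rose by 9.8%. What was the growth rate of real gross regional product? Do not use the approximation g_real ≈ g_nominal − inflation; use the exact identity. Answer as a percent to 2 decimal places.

(1 + g_nom) = (1 + g_real)(1 + π), so g_real = 1.0660 / 1.0980 − 1 = -0.02914.

-2.91%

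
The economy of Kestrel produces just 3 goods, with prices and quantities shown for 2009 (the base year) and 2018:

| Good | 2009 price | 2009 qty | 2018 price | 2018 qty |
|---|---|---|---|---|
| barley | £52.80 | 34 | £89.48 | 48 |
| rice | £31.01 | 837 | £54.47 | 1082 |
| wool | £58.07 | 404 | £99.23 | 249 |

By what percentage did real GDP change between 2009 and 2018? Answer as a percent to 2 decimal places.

Real GDP 2009 = Nominal GDP 2009 = 52.80·34 + 31.01·837 + 58.07·404 = 51210.85.
Real GDP 2018 (at 2009 prices) = 52.80·48 + 31.01·1082 + 58.07·249 = 50546.65.
Real growth = 50546.65/51210.85 − 1 = -0.0130.

-1.30%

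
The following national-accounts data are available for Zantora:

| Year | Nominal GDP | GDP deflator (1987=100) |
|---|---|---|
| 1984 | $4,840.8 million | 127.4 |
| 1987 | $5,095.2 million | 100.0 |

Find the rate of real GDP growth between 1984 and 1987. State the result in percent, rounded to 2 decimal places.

Deflate each year: 1984 → 4840.8/1.274 = 3799.69; 1987 → 5095.2/1.000 = 5095.20.
So real GDP changed by 5095.20/3799.69 − 1 = 0.3410, i.e. 34.10%.

34.10%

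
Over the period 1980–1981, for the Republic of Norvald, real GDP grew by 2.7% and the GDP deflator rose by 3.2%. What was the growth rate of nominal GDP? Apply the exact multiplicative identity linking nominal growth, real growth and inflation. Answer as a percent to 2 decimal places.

(1 + g_nom) = (1 + g_real)(1 + π) = 1.0270 × 1.0320 = 1.05986.

5.99%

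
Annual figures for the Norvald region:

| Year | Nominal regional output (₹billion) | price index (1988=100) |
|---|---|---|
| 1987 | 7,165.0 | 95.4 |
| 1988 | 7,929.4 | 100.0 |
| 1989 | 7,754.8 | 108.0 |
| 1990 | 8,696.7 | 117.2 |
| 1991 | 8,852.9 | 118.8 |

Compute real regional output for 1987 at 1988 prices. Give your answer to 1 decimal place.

Real regional output 1987 = 7165.0 / 0.954 = 7510.48.

₹7,510.5 billion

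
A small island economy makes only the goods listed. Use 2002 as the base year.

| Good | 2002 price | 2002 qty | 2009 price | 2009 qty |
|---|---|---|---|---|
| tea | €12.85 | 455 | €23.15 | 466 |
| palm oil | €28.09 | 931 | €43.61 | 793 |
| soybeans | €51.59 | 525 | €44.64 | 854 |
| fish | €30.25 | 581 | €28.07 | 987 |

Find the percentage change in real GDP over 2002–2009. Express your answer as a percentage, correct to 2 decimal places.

33.29%

Real GDP 2002 = Nominal GDP 2002 = 12.85·455 + 28.09·931 + 51.59·525 + 30.25·581 = 76658.54.
Real GDP 2009 (at 2002 prices) = 12.85·466 + 28.09·793 + 51.59·854 + 30.25·987 = 102178.08.
Real growth = 102178.08/76658.54 − 1 = 0.3329.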